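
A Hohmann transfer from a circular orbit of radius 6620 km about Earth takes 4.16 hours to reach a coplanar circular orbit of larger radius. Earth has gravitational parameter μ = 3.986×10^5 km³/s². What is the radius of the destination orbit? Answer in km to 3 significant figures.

r₂ = 35100 km

Transfer time t = 4.16 hours = 14976 s, and t = π√(a_t³/μ).
So a_t = (μ t²/π²)^(1/3) = (3.986×10^5 × (14976)² / π²)^(1/3) = 20845 km.
Since a_t = (r₁ + r₂)/2, r₂ = 2a_t − r₁ = 2×20845 − 6620 = 35070 km.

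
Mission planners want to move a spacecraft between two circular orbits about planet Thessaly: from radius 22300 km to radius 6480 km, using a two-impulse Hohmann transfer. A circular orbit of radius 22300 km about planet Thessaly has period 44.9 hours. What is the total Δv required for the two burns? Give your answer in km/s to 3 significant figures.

From Kepler's third law T² = 4π²r³/μ at r = 22300 km, T = 44.9 hours = 44.9 × 3600 s = 1.6164×10^5 s: μ = 4π²r³/T² = 16756.2 km³/s².
Transfer-ellipse semi-major axis a_t = (r₁ + r₂)/2 = (22300 + 6480)/2 = 14390 km.
At r₁ the circular-orbit speed is v₁ = √(μ/r₁) = 0.8668 km/s.
On the transfer ellipse at r₁, vis-viva gives v_a = √[μ(2/r₁ − 1/a_t)] = 0.5817 km/s.
First burn Δv₁ = |v_a − v₁| = 0.2851 km/s.
At r₂, v₂ = √(μ/r₂) = 1.60805 km/s.
Transfer-orbit speed at r₂: v_p = √[μ(2/r₂ − 1/a_t)] = 2.00181 km/s.
Second burn Δv₂ = |v₂ − v_p| = 0.3938 km/s.
Δv = Δv₁ + Δv₂ = 0.2851 + 0.3938 = 0.6789 km/s.

Δv = 0.679 km/s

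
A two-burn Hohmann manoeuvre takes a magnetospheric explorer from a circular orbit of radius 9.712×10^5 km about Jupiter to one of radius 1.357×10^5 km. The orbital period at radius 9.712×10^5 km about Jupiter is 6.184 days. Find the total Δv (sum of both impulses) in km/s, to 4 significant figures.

From Kepler's third law T² = 4π²r³/μ at r = 9.712×10^5 km, T = 6.184 days = 6.184 × 86400 s = 5.342976×10^5 s: μ = 4π²r³/T² = 1.26683×10^8 km³/s².
Transfer-ellipse semi-major axis a_t = (r₁ + r₂)/2 = (9.712×10^5 + 1.357×10^5)/2 = 5.5345×10^5 km.
Circular speed at r₁: v₁ = √(μ/r₁) = √(1.26683×10^8/9.712×10^5) = 11.421 km/s.
On the transfer ellipse at r₁, vis-viva equation gives v_a = √[μ(2/r₁ − 1/a_t)] = 5.6553 km/s.
First burn Δv₁ = |v_a − v₁| = 5.766 km/s.
At r₂, v₂ = √(μ/r₂) = 30.554 km/s.
Transfer-orbit speed at r₂: v_p = √[μ(2/r₂ − 1/a_t)] = 40.475 km/s.
Second burn Δv₂ = |v₂ − v_p| = 9.921 km/s.
Δv = Δv₁ + Δv₂ = 5.766 + 9.921 = 15.69 km/s.

Δv = 15.69 km/s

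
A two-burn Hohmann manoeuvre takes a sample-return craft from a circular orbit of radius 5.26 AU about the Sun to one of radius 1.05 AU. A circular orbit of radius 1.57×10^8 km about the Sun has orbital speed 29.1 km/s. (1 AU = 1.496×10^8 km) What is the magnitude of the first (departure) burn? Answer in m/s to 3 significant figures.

From the circular-orbit relation v² = μ/r at r = 1.57×10^8 km: μ = v²r = (29.1)² × 1.57×10^8 = 1.32949×10^11 km³/s².
In km: r₁ = 5.26 × 1.496×10^8 = 7.86896×10^8 km; r₂ = 1.05 × 1.496×10^8 = 1.5708×10^8 km.
The Hohmann ellipse has a_t = (r₁ + r₂)/2 = 4.71988×10^8 km.
Circular speed at r = 7.86896×10^8 km: v_c = √(μ/r) = 12.9982 km/s.
Transfer-orbit speed at the same r (vis-viva, a = a_t): v_t = √[μ(2/r − 1/a_t)] = 7.49858 km/s.
Δv₁ = |v_t − v_c| = |7.49858 − 12.9982| = 5.500 km/s.

Δv₁ = 5500 m/s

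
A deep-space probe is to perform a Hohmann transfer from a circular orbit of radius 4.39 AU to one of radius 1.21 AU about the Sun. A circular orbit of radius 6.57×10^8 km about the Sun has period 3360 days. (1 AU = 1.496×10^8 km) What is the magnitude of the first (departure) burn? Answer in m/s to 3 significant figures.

From Kepler's third law T² = 4π²r³/μ at r = 6.57×10^8 km, T = 3360 days = 3360 × 86400 s = 2.90304×10^8 s: μ = 4π²r³/T² = 1.32846×10^11 km³/s².
In km: r₁ = 4.39 × 1.496×10^8 = 6.56744×10^8 km; r₂ = 1.21 × 1.496×10^8 = 1.81016×10^8 km.
Semi-major axis of the transfer orbit: a_t = (6.56744×10^8 + 1.81016×10^8)/2 = 4.1888×10^8 km.
Circular speed at r = 6.56744×10^8 km: v_c = √(μ/r) = 14.2225 km/s.
Vis-viva on the transfer ellipse at r = 6.56744×10^8 km gives v_t = √[μ(2/r − 1/a_t)] = 9.34955 km/s.
Δv₁ = |v_t − v_c| = |9.34955 − 14.2225| = 4.873 km/s.

Δv₁ = 4870 m/s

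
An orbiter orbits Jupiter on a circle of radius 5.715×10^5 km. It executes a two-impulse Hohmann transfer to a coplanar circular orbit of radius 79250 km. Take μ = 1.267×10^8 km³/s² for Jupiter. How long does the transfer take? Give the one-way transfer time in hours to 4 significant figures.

Semi-major axis of the transfer orbit: a_t = (5.715×10^5 + 79250)/2 = 3.25375×10^5 km.
Transfer time t = π√(a_t³/μ) = π√((3.25375×10^5)³ / 1.267×10^8) = 51800 s.
Converting: 51800 s ÷ 3600 s/hour = 14.39 hours.

t = 14.39 hours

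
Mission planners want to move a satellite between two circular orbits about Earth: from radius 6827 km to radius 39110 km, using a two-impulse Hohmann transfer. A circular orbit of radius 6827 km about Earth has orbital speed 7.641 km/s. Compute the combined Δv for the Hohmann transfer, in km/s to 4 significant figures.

Δv = 3.782 km/s

From the circular-orbit relation v² = μ/r at r = 6827 km: μ = v²r = (7.641)² × 6827 = 3.98594×10^5 km³/s².
Transfer-ellipse semi-major axis a_t = (r₁ + r₂)/2 = (6827 + 39110)/2 = 22968.5 km.
At r₁ the circular-orbit speed is v₁ = √(μ/r₁) = 7.641 km/s.
Transfer-orbit speed at r₁ (v² = μ(2/r − 1/a)): v_p = √[μ(2/r₁ − 1/a_t)] = 9.971 km/s.
First burn Δv₁ = |v_p − v₁| = 2.330 km/s.
Circular speed at r₂: v₂ = √(μ/r₂) = 3.192 km/s.
Transfer-orbit speed at r₂: v_a = √[μ(2/r₂ − 1/a_t)] = 1.740 km/s.
Second burn Δv₂ = |v₂ − v_a| = 1.452 km/s.
Δv = Δv₁ + Δv₂ = 2.330 + 1.452 = 3.782 km/s.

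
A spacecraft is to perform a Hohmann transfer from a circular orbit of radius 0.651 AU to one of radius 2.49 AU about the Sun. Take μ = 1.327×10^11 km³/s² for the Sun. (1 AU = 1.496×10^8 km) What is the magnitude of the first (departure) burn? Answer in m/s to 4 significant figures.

In km: r₁ = 0.651 × 1.496×10^8 = 9.73896×10^7 km; r₂ = 2.49 × 1.496×10^8 = 3.72504×10^8 km.
The Hohmann ellipse has a_t = (r₁ + r₂)/2 = 2.349468×10^8 km.
On the circular orbit at r = 9.73896×10^7 km, v_c = √(μ/r) = 36.913 km/s.
Vis-viva on the transfer ellipse at r = 9.73896×10^7 km gives v_t = √[μ(2/r − 1/a_t)] = 46.479 km/s.
Δv₁ = |v_t − v_c| = |46.479 − 36.913| = 9.566 km/s.

Δv₁ = 9566 m/s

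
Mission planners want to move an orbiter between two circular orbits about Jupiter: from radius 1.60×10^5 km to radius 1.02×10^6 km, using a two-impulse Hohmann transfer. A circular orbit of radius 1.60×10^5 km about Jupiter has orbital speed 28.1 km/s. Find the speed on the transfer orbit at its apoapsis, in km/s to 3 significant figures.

v = 5.80 km/s

From the circular-orbit relation v² = μ/r at r = 1.60×10^5 km: μ = v²r = (28.1)² × 1.60×10^5 = 1.26338×10^8 km³/s².
Semi-major axis of the transfer orbit: a_t = (1.600×10^5 + 1.020×10^6)/2 = 5.900×10^5 km.
The apoapsis of the transfer ellipse is at r = 1.020×10^6 km.
Vis-viva: v = √[μ(2/r − 1/a_t)] = √[1.26338×10^8 × (2/1.020×10^6 − 1/5.900×10^5)] = 5.796 km/s.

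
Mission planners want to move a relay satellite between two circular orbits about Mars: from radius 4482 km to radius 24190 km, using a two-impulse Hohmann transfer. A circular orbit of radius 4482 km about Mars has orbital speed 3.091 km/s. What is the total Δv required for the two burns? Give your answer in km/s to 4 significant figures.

Δv = 1.511 km/s

From the circular-orbit relation v² = μ/r at r = 4482 km: μ = v²r = (3.091)² × 4482 = 42822.3 km³/s².
The Hohmann ellipse has a_t = (r₁ + r₂)/2 = 14336 km.
At r₁ the circular-orbit speed is v₁ = √(μ/r₁) = 3.0910 km/s.
Transfer-orbit speed at r₁ (v² = μ(2/r − 1/a)): v_p = √[μ(2/r₁ − 1/a_t)] = 4.0152 km/s.
First burn Δv₁ = |v_p − v₁| = 0.9242 km/s.
Circular speed at r₂: v₂ = √(μ/r₂) = 1.3305 km/s.
Transfer-orbit speed at r₂: v_a = √[μ(2/r₂ − 1/a_t)] = 0.74394 km/s.
Second burn Δv₂ = |v₂ − v_a| = 0.5866 km/s.
Total Δv = Δv₁ + Δv₂ = 1.511 km/s.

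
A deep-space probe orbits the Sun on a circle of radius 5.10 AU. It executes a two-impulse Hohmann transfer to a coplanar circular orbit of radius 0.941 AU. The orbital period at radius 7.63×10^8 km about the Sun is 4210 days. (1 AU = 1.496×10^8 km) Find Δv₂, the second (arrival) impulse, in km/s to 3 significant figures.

From Kepler's third law T² = 4π²r³/μ at r = 7.63×10^8 km, T = 4210 days = 4210 × 86400 s = 3.63744×10^8 s: μ = 4π²r³/T² = 1.32538×10^11 km³/s².
In km: r₁ = 5.10 × 1.496×10^8 = 7.6296×10^8 km; r₂ = 0.941 × 1.496×10^8 = 1.407736×10^8 km.
Semi-major axis of the transfer orbit: a_t = (7.6296×10^8 + 1.407736×10^8)/2 = 4.518668×10^8 km.
On the circular orbit at r = 1.407736×10^8 km, v_c = √(μ/r) = 30.684 km/s.
Transfer-orbit speed at the same r (vis-viva, a = a_t): v_t = √[μ(2/r − 1/a_t)] = 39.871 km/s.
Δv₂ = |v_t − v_c| = |39.871 − 30.684| = 9.187 km/s.

Δv₂ = 9.19 km/s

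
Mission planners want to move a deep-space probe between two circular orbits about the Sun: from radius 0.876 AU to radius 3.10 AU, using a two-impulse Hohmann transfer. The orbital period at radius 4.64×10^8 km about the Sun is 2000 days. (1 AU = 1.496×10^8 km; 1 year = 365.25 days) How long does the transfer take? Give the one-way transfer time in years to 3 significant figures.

From Kepler's third law T² = 4π²r³/μ at r = 4.64×10^8 km, T = 2000 days = 2000 × 86400 s = 1.728×10^8 s: μ = 4π²r³/T² = 1.32077×10^11 km³/s².
In km: r₁ = 0.876 × 1.496×10^8 = 1.310496×10^8 km; r₂ = 3.10 × 1.496×10^8 = 4.6376×10^8 km.
The Hohmann ellipse has a_t = (r₁ + r₂)/2 = 2.974048×10^8 km.
By Kepler's third law the transfer-orbit period is T = 2π√(a_t³/μ), so t = T/2 = 4.4336×10^7 s.
Converting: 4.4336×10^7 s ÷ 3.15576×10^7 s/year (365.25 × 86400) = 1.40 years.

t = 1.40 years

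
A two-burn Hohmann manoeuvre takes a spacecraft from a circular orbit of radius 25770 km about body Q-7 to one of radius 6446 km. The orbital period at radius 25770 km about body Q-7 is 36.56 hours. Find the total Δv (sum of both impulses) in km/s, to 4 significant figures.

From Kepler's third law T² = 4π²r³/μ at r = 25770 km, T = 36.56 hours = 36.56 × 3600 s = 1.31616×10^5 s: μ = 4π²r³/T² = 39001.9 km³/s².
Transfer-ellipse semi-major axis a_t = (r₁ + r₂)/2 = (25770 + 6446)/2 = 16108 km.
At r₁ the circular-orbit speed is v₁ = √(μ/r₁) = 1.230228 km/s.
On the transfer ellipse at r₁, v² = μ(2/r − 1/a) gives v_a = √[μ(2/r₁ − 1/a_t)] = 0.7782335 km/s.
First burn Δv₁ = |v_a − v₁| = 0.45199 km/s.
At r₂, v₂ = √(μ/r₂) = 2.459788 km/s.
Transfer-orbit speed at r₂: v_p = √[μ(2/r₂ − 1/a_t)] = 3.111244 km/s.
Second burn Δv₂ = |v₂ − v_p| = 0.65146 km/s.
Δv = Δv₁ + Δv₂ = 0.45199 + 0.65146 = 1.103 km/s.

Δv = 1.103 km/s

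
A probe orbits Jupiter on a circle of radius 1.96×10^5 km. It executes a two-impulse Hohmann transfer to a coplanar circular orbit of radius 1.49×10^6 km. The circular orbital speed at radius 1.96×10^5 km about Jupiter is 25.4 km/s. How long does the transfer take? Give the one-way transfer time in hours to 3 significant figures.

t = 60.1 hours

From the circular-orbit relation v² = μ/r at r = 1.96×10^5 km: μ = v²r = (25.4)² × 1.96×10^5 = 1.26451×10^8 km³/s².
Transfer-ellipse semi-major axis a_t = (r₁ + r₂)/2 = (1.960×10^5 + 1.490×10^6)/2 = 8.430×10^5 km.
By Kepler's third law the transfer-orbit period is T = 2π√(a_t³/μ), so t = T/2 = 2.162×10^5 s.
Converting: 2.162×10^5 s ÷ 3600 s/hour = 60.1 hours.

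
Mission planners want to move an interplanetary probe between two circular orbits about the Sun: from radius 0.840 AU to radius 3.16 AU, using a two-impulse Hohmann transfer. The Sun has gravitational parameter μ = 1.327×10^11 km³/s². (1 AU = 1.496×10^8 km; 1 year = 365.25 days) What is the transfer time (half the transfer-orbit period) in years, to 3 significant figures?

t = 1.41 years

In km: r₁ = 0.840 × 1.496×10^8 = 1.25664×10^8 km; r₂ = 3.16 × 1.496×10^8 = 4.72736×10^8 km.
Transfer-ellipse semi-major axis a_t = (r₁ + r₂)/2 = (1.25664×10^8 + 4.72736×10^8)/2 = 2.992×10^8 km.
Half the transfer-orbit period gives t = π√(a_t³/μ) = 4.463×10^7 s.
Converting: 4.463×10^7 s ÷ 3.15576×10^7 s/year (365.25 × 86400) = 1.41 years.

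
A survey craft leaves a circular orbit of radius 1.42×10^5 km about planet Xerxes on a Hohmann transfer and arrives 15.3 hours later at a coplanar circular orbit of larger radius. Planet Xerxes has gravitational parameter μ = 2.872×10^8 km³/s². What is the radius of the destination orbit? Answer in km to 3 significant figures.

r₂ = 7.49×10^5 km

Transfer time t = 15.3 hours = 55080 s, and t = π√(a_t³/μ).
So a_t = (μ t²/π²)^(1/3) = (2.872×10^8 × (55080)² / π²)^(1/3) = 4.4527×10^5 km.
Since a_t = (r₁ + r₂)/2, r₂ = 2a_t − r₁ = 2×4.4527×10^5 − 1.420×10^5 = 7.4854×10^5 km.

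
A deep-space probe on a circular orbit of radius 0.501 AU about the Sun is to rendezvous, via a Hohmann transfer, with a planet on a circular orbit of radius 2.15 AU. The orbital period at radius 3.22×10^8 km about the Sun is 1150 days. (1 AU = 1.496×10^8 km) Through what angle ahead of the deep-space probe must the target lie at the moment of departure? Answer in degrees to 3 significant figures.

φ = 92.9°

From Kepler's third law T² = 4π²r³/μ at r = 3.22×10^8 km, T = 1150 days = 1150 × 86400 s = 9.936×10^7 s: μ = 4π²r³/T² = 1.33507×10^11 km³/s².
In km: r₁ = 0.501 × 1.496×10^8 = 7.49496×10^7 km; r₂ = 2.15 × 1.496×10^8 = 3.2164×10^8 km.
Semi-major axis of the transfer orbit: a_t = (7.49496×10^7 + 3.2164×10^8)/2 = 1.982948×10^8 km.
The half-period of the transfer ellipse is t = π√(a_t³/μ) = 2.400849×10^7 s.
Target angular speed ω₂ = √(μ/r₂³) = 6.334276×10^-8 rad/s.
Angle swept by the target during transfer: ω₂·t = 1.52076 rad = 87.13°.
The deep-space probe traverses 180° on the transfer ellipse, so the target must lead by 180° − 87.13° = 92.9°.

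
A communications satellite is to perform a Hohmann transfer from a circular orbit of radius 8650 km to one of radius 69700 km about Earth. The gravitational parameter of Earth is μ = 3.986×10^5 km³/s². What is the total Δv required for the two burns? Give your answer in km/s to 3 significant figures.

The Hohmann ellipse has a_t = (r₁ + r₂)/2 = 39175 km.
Circular speed at r₁: v₁ = √(μ/r₁) = √(3.986×10^5/8650) = 6.7883 km/s.
On the transfer ellipse at r₁, vis-viva equation gives v_p = √[μ(2/r₁ − 1/a_t)] = 9.0547 km/s.
First burn Δv₁ = |v_p − v₁| = 2.266 km/s.
At r₂, v₂ = √(μ/r₂) = 2.3914 km/s.
Transfer-orbit speed at r₂: v_a = √[μ(2/r₂ − 1/a_t)] = 1.1237 km/s.
Second burn Δv₂ = |v₂ − v_a| = 1.268 km/s.
Δv = Δv₁ + Δv₂ = 2.266 + 1.268 = 3.534 km/s.

Δv = 3.53 km/s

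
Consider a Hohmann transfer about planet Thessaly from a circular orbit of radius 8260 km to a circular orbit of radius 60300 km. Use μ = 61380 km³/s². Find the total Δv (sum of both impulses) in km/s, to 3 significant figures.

Semi-major axis of the transfer orbit: a_t = (8260 + 60300)/2 = 34280 km.
At r₁ the circular-orbit speed is v₁ = √(μ/r₁) = 2.72598 km/s.
Transfer-orbit speed at r₁ (vis-viva equation): v_p = √[μ(2/r₁ − 1/a_t)] = 3.61544 km/s.
First burn Δv₁ = |v_p − v₁| = 0.8895 km/s.
At r₂, v₂ = √(μ/r₂) = 1.00892 km/s.
Transfer-orbit speed at r₂: v_a = √[μ(2/r₂ − 1/a_t)] = 0.495250 km/s.
Second burn Δv₂ = |v₂ − v_a| = 0.5137 km/s.
Δv = Δv₁ + Δv₂ = 0.8895 + 0.5137 = 1.403 km/s.

Δv = 1.40 km/s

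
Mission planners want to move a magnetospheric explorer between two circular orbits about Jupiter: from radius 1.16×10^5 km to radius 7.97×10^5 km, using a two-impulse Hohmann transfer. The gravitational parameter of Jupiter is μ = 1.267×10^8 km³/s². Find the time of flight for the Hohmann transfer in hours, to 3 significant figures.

t = 23.9 hours

Semi-major axis of the transfer orbit: a_t = (1.160×10^5 + 7.970×10^5)/2 = 4.565×10^5 km.
Transfer time t = π√(a_t³/μ) = π√((4.565×10^5)³ / 1.267×10^8) = 86080 s.
Converting: 86080 s ÷ 3600 s/hour = 23.9 hours.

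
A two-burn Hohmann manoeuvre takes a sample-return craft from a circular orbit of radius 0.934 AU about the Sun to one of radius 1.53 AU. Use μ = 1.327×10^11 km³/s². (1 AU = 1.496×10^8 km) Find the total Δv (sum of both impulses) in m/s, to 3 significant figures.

In km: r₁ = 0.934 × 1.496×10^8 = 1.397264×10^8 km; r₂ = 1.53 × 1.496×10^8 = 2.28888×10^8 km.
Transfer-ellipse semi-major axis a_t = (r₁ + r₂)/2 = (1.397264×10^8 + 2.28888×10^8)/2 = 1.843072×10^8 km.
Circular speed at r₁: v₁ = √(μ/r₁) = √(1.327×10^11/1.397264×10^8) = 30.8174 km/s.
On the transfer ellipse at r₁, vis-viva equation gives v_p = √[μ(2/r₁ − 1/a_t)] = 34.3429 km/s.
First burn Δv₁ = |v_p − v₁| = 3.5255 km/s.
Circular speed at r₂: v₂ = √(μ/r₂) = 24.0782 km/s.
Transfer-orbit speed at r₂: v_a = √[μ(2/r₂ − 1/a_t)] = 20.9649 km/s.
Second burn Δv₂ = |v₂ − v_a| = 3.1133 km/s.
Total Δv = Δv₁ + Δv₂ = 6.639 km/s.

Δv = 6640 m/s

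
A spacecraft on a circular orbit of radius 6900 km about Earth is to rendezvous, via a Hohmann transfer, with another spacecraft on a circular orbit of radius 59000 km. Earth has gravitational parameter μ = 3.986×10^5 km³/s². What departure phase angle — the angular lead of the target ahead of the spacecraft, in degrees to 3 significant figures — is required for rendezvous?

Semi-major axis of the transfer orbit: a_t = (6900 + 59000)/2 = 32950 km.
The half-period of the transfer ellipse is t = π√(a_t³/μ) = 29762 s.
The target's mean motion on its circular orbit is ω₂ = √(μ/r₂³) = 4.4055×10^-5 rad/s.
Angle swept by the target during transfer: ω₂·t = 1.31116 rad = 75.12°.
Arrival is 180° from departure on the ellipse, so φ = 180° − 75.12° = 105°.

φ = 105°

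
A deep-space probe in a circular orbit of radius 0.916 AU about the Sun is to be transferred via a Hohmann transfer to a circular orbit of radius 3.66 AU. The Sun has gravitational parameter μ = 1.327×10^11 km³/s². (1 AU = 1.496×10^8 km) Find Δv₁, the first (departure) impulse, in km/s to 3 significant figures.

In km: r₁ = 0.916 × 1.496×10^8 = 1.370336×10^8 km; r₂ = 3.66 × 1.496×10^8 = 5.47536×10^8 km.
Transfer-ellipse semi-major axis a_t = (r₁ + r₂)/2 = (1.370336×10^8 + 5.47536×10^8)/2 = 3.422848×10^8 km.
On the circular orbit at r = 1.370336×10^8 km, v_c = √(μ/r) = 31.119 km/s.
Vis-viva on the transfer ellipse at r = 1.370336×10^8 km gives v_t = √[μ(2/r − 1/a_t)] = 39.358 km/s.
Δv₁ = |v_t − v_c| = |39.358 − 31.119| = 8.239 km/s.

Δv₁ = 8.24 km/s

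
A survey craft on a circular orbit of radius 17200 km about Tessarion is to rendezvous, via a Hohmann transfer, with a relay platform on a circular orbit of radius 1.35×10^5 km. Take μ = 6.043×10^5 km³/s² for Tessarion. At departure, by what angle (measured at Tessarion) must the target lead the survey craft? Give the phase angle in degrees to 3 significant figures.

φ = 104°

Semi-major axis of the transfer orbit: a_t = (17200 + 1.350×10^5)/2 = 76100 km.
Transfer time t = π√(a_t³/μ) = 84840 s.
Target angular speed ω₂ = √(μ/r₂³) = 1.5672×10^-5 rad/s.
Angle swept by the target during transfer: ω₂·t = 1.3296 rad = 76.18°.
Arrival is 180° from departure on the ellipse, so φ = 180° − 76.18° = 104°.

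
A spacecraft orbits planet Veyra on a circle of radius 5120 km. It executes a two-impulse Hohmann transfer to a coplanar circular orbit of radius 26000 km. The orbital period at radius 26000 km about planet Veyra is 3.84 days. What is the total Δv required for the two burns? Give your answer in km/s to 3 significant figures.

Δv = 0.535 km/s

From Kepler's third law T² = 4π²r³/μ at r = 26000 km, T = 3.84 days = 3.84 × 86400 s = 3.31776×10^5 s: μ = 4π²r³/T² = 6303.62 km³/s².
Transfer-ellipse semi-major axis a_t = (r₁ + r₂)/2 = (5120 + 26000)/2 = 15560 km.
Circular speed at r₁: v₁ = √(μ/r₁) = √(6303.62/5120) = 1.109583 km/s.
On the transfer ellipse at r₁, vis-viva gives v_p = √[μ(2/r₁ − 1/a_t)] = 1.434306 km/s.
First burn Δv₁ = |v_p − v₁| = 0.32472 km/s.
Circular speed at r₂: v₂ = √(μ/r₂) = 0.49239 km/s.
Transfer-orbit speed at r₂: v_a = √[μ(2/r₂ − 1/a_t)] = 0.28245 km/s.
Second burn Δv₂ = |v₂ − v_a| = 0.20994 km/s.
Total Δv = Δv₁ + Δv₂ = 0.5347 km/s.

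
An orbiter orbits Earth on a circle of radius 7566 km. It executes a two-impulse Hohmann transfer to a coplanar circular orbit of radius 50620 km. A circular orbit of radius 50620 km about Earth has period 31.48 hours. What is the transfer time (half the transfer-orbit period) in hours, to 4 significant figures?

t = 6.858 hours

From Kepler's third law T² = 4π²r³/μ at r = 50620 km, T = 31.48 hours = 31.48 × 3600 s = 1.13328×10^5 s: μ = 4π²r³/T² = 3.98705×10^5 km³/s².
Transfer-ellipse semi-major axis a_t = (r₁ + r₂)/2 = (7566 + 50620)/2 = 29093 km.
Half the transfer-orbit period gives t = π√(a_t³/μ) = 24690 s.
Converting: 24690 s ÷ 3600 s/hour = 6.858 hours.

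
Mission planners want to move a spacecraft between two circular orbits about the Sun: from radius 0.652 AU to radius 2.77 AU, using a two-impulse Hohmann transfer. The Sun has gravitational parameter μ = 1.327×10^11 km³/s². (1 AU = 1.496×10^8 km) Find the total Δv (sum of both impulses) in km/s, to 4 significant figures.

In km: r₁ = 0.652 × 1.496×10^8 = 9.75392×10^7 km; r₂ = 2.77 × 1.496×10^8 = 4.14392×10^8 km.
Semi-major axis of the transfer orbit: a_t = (9.75392×10^7 + 4.14392×10^8)/2 = 2.559656×10^8 km.
Circular speed at r₁: v₁ = √(μ/r₁) = √(1.327×10^11/9.75392×10^7) = 36.885 km/s.
Transfer-orbit speed at r₁ (v² = μ(2/r − 1/a)): v_p = √[μ(2/r₁ − 1/a_t)] = 46.931 km/s.
First burn Δv₁ = |v_p − v₁| = 10.046 km/s.
At r₂, v₂ = √(μ/r₂) = 17.8949 km/s.
Transfer-orbit speed at r₂: v_a = √[μ(2/r₂ − 1/a_t)] = 11.0466 km/s.
Second burn Δv₂ = |v₂ − v_a| = 6.8483 km/s.
Δv = Δv₁ + Δv₂ = 10.046 + 6.8483 = 16.89 km/s.

Δv = 16.89 km/s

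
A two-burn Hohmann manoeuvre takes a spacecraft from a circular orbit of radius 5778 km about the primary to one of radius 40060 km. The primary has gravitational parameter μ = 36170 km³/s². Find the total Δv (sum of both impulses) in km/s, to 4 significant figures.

The Hohmann ellipse has a_t = (r₁ + r₂)/2 = 22919 km.
Circular speed at r₁: v₁ = √(μ/r₁) = √(36170/5778) = 2.5020 km/s.
Transfer-orbit speed at r₁ (v² = μ(2/r − 1/a)): v_p = √[μ(2/r₁ − 1/a_t)] = 3.3078 km/s.
First burn Δv₁ = |v_p − v₁| = 0.8058 km/s.
At r₂, v₂ = √(μ/r₂) = 0.9502 km/s.
Transfer-orbit speed at r₂: v_a = √[μ(2/r₂ − 1/a_t)] = 0.4771 km/s.
Second burn Δv₂ = |v₂ − v_a| = 0.4731 km/s.
Δv = Δv₁ + Δv₂ = 0.8058 + 0.4731 = 1.279 km/s.

Δv = 1.279 km/s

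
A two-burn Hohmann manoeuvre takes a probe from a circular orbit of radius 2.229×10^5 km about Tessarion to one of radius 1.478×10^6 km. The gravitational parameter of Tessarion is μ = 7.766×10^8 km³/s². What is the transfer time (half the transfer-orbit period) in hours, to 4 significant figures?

t = 24.56 hours

Semi-major axis of the transfer orbit: a_t = (2.229×10^5 + 1.478×10^6)/2 = 8.5045×10^5 km.
Half the transfer-orbit period gives t = π√(a_t³/μ) = 88410 s.
Converting: 88410 s ÷ 3600 s/hour = 24.56 hours.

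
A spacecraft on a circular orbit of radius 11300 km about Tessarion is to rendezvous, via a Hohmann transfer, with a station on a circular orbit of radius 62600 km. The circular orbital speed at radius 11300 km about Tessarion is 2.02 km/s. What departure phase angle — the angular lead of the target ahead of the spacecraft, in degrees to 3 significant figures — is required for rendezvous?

φ = 98.4°

From the circular-orbit relation v² = μ/r at r = 11300 km: μ = v²r = (2.02)² × 11300 = 46108.5 km³/s².
The Hohmann ellipse has a_t = (r₁ + r₂)/2 = 36950 km.
The half-period of the transfer ellipse is t = π√(a_t³/μ) = 1.0392×10^5 s.
The target's mean motion on its circular orbit is ω₂ = √(μ/r₂³) = 1.3710×10^-5 rad/s.
Angle swept by the target during transfer: ω₂·t = 1.4247 rad = 81.63°.
Arrival is 180° from departure on the ellipse, so φ = 180° − 81.63° = 98.4°.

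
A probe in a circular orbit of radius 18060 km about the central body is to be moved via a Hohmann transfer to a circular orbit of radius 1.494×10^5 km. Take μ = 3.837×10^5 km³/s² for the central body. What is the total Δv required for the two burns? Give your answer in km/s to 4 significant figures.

Δv = 2.406 km/s

Transfer-ellipse semi-major axis a_t = (r₁ + r₂)/2 = (18060 + 1.494×10^5)/2 = 83730 km.
Circular speed at r₁: v₁ = √(μ/r₁) = √(3.837×10^5/18060) = 4.609 km/s.
On the transfer ellipse at r₁, v² = μ(2/r − 1/a) gives v_p = √[μ(2/r₁ − 1/a_t)] = 6.157 km/s.
First burn Δv₁ = |v_p − v₁| = 1.548 km/s.
At r₂, v₂ = √(μ/r₂) = 1.6026 km/s.
Transfer-orbit speed at r₂: v_a = √[μ(2/r₂ − 1/a_t)] = 0.74428 km/s.
Second burn Δv₂ = |v₂ − v_a| = 0.8583 km/s.
Total Δv = Δv₁ + Δv₂ = 2.406 km/s.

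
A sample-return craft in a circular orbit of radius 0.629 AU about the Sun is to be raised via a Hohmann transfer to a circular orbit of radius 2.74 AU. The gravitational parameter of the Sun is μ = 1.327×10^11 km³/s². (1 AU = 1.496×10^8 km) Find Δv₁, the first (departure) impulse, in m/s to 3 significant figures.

Δv₁ = 10300 m/s

In km: r₁ = 0.629 × 1.496×10^8 = 9.40984×10^7 km; r₂ = 2.74 × 1.496×10^8 = 4.09904×10^8 km.
Semi-major axis of the transfer orbit: a_t = (9.40984×10^7 + 4.09904×10^8)/2 = 2.520012×10^8 km.
On the circular orbit at r = 9.40984×10^7 km, v_c = √(μ/r) = 37.55 km/s.
Transfer-orbit speed at the same r (vis-viva, a = a_t): v_t = √[μ(2/r − 1/a_t)] = 47.89 km/s.
Δv₁ = |v_t − v_c| = |47.89 − 37.55| = 10.34 km/s.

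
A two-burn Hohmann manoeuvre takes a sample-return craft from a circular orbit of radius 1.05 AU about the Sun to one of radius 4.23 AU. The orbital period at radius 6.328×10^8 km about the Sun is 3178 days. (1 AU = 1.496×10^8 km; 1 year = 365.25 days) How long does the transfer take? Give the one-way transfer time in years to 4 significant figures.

t = 2.145 years

From Kepler's third law T² = 4π²r³/μ at r = 6.328×10^8 km, T = 3178 days = 3178 × 86400 s = 2.745792×10^8 s: μ = 4π²r³/T² = 1.32686×10^11 km³/s².
In km: r₁ = 1.05 × 1.496×10^8 = 1.5708×10^8 km; r₂ = 4.23 × 1.496×10^8 = 6.32808×10^8 km.
Semi-major axis of the transfer orbit: a_t = (1.5708×10^8 + 6.32808×10^8)/2 = 3.94944×10^8 km.
Transfer time t = π√(a_t³/μ) = π√((3.94944×10^8)³ / 1.32686×10^11) = 6.769×10^7 s.
Converting: 6.769×10^7 s ÷ 3.15576×10^7 s/year (365.25 × 86400) = 2.145 years.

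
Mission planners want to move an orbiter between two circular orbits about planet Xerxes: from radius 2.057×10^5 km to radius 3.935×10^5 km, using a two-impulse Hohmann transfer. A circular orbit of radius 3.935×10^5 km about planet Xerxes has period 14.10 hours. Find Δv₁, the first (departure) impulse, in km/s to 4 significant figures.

From Kepler's third law T² = 4π²r³/μ at r = 3.935×10^5 km, T = 14.10 hours = 14.10 × 3600 s = 50760 s: μ = 4π²r³/T² = 9.33578×10^8 km³/s².
Transfer-ellipse semi-major axis a_t = (r₁ + r₂)/2 = (2.057×10^5 + 3.935×10^5)/2 = 2.996×10^5 km.
Circular speed at r = 2.057×10^5 km: v_c = √(μ/r) = 67.369 km/s.
Transfer-orbit speed at the same r (vis-viva, a = a_t): v_t = √[μ(2/r − 1/a_t)] = 77.208 km/s.
Δv₁ = |v_t − v_c| = |77.208 − 67.369| = 9.839 km/s.

Δv₁ = 9.839 km/s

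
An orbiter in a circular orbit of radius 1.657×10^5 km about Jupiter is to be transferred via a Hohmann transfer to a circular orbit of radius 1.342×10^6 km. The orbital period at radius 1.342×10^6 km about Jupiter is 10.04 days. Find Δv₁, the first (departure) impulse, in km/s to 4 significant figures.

From Kepler's third law T² = 4π²r³/μ at r = 1.342×10^6 km, T = 10.04 days = 10.04 × 86400 s = 8.67456×10^5 s: μ = 4π²r³/T² = 1.26801×10^8 km³/s².
Transfer-ellipse semi-major axis a_t = (r₁ + r₂)/2 = (1.657×10^5 + 1.342×10^6)/2 = 7.5385×10^5 km.
On the circular orbit at r = 1.657×10^5 km, v_c = √(μ/r) = 27.663 km/s.
Transfer-orbit speed at the same r (vis-viva, a = a_t): v_t = √[μ(2/r − 1/a_t)] = 36.909 km/s.
Δv₁ = |v_t − v_c| = |36.909 − 27.663| = 9.246 km/s.

Δv₁ = 9.246 km/s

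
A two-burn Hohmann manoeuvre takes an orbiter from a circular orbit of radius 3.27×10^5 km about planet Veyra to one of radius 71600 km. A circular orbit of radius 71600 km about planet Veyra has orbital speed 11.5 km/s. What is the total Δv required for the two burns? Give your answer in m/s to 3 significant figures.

From the circular-orbit relation v² = μ/r at r = 71600 km: μ = v²r = (11.5)² × 71600 = 9.46910×10^6 km³/s².
Semi-major axis of the transfer orbit: a_t = (3.270×10^5 + 71600)/2 = 1.993×10^5 km.
At r₁ the circular-orbit speed is v₁ = √(μ/r₁) = 5.3812 km/s.
On the transfer ellipse at r₁, vis-viva equation gives v_a = √[μ(2/r₁ − 1/a_t)] = 3.2254 km/s.
First burn Δv₁ = |v_a − v₁| = 2.1558 km/s.
At r₂, v₂ = √(μ/r₂) = 11.5000 km/s.
Transfer-orbit speed at r₂: v_p = √[μ(2/r₂ − 1/a_t)] = 14.7305 km/s.
Second burn Δv₂ = |v₂ − v_p| = 3.2305 km/s.
Δv = Δv₁ + Δv₂ = 2.1558 + 3.2305 = 5.386 km/s.

Δv = 5390 m/s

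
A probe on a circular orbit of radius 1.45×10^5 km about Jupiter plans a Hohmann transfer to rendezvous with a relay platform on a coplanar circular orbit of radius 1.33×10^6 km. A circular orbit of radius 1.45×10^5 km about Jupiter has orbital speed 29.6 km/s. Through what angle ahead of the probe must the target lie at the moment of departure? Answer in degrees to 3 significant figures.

φ = 106°

From the circular-orbit relation v² = μ/r at r = 1.45×10^5 km: μ = v²r = (29.6)² × 1.45×10^5 = 1.27043×10^8 km³/s².
Transfer-ellipse semi-major axis a_t = (r₁ + r₂)/2 = (1.450×10^5 + 1.330×10^6)/2 = 7.375×10^5 km.
The half-period of the transfer ellipse is t = π√(a_t³/μ) = 1.7653×10^5 s.
The target's mean motion on its circular orbit is ω₂ = √(μ/r₂³) = 7.3485×10^-6 rad/s.
Angle swept by the target during transfer: ω₂·t = 1.29723 rad = 74.33°.
Arrival is 180° from departure on the ellipse, so φ = 180° − 74.33° = 106°.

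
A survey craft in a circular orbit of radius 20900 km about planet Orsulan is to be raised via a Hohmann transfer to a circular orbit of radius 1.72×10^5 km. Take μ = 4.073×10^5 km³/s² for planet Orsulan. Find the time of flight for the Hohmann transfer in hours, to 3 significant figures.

t = 41.0 hours

Transfer-ellipse semi-major axis a_t = (r₁ + r₂)/2 = (20900 + 1.720×10^5)/2 = 96450 km.
Transfer time t = π√(a_t³/μ) = π√((96450)³ / 4.073×10^5) = 1.475×10^5 s.
Converting: 1.475×10^5 s ÷ 3600 s/hour = 41.0 hours.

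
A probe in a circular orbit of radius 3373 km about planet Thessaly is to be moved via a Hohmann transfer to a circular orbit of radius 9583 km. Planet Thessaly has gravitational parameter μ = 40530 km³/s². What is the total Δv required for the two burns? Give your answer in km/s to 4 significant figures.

Transfer-ellipse semi-major axis a_t = (r₁ + r₂)/2 = (3373 + 9583)/2 = 6478 km.
Circular speed at r₁: v₁ = √(μ/r₁) = √(40530/3373) = 3.4664 km/s.
On the transfer ellipse at r₁, v² = μ(2/r − 1/a) gives v_p = √[μ(2/r₁ − 1/a_t)] = 4.2161 km/s.
First burn Δv₁ = |v_p − v₁| = 0.7497 km/s.
At r₂, v₂ = √(μ/r₂) = 2.05654 km/s.
Transfer-orbit speed at r₂: v_a = √[μ(2/r₂ − 1/a_t)] = 1.48397 km/s.
Second burn Δv₂ = |v₂ − v_a| = 0.5726 km/s.
Δv = Δv₁ + Δv₂ = 0.7497 + 0.5726 = 1.322 km/s.

Δv = 1.322 km/s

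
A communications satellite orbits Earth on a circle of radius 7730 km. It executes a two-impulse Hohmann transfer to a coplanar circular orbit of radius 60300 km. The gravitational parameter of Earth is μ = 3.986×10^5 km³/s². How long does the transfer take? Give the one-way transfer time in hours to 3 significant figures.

t = 8.67 hours

Transfer-ellipse semi-major axis a_t = (r₁ + r₂)/2 = (7730 + 60300)/2 = 34015 km.
By Kepler's third law the transfer-orbit period is T = 2π√(a_t³/μ), so t = T/2 = 31220 s.
Converting: 31220 s ÷ 3600 s/hour = 8.67 hours.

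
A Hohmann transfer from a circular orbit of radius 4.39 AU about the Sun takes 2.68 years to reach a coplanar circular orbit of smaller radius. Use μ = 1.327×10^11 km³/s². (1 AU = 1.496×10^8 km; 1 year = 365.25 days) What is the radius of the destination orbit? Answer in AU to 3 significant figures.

In km: r₁ = 4.39 × 1.496×10^8 = 6.56744×10^8 km.
Transfer time t = 2.68 years × 365.25 × 86400 s = 8.4574368×10^7 s, and t = π√(a_t³/μ).
So a_t = (μ t²/π²)^(1/3) = (1.327×10^11 × (8.4574368×10^7)² / π²)^(1/3) = 4.5816×10^8 km.
Since a_t = (r₁ + r₂)/2, r₂ = 2a_t − r₁ = 2×4.5816×10^8 − 6.56744×10^8 = 2.59576×10^8 km.
In AU: r₂ = 2.59576×10^8 / 1.496×10^8 = 1.74 AU.

r₂ = 1.74 AU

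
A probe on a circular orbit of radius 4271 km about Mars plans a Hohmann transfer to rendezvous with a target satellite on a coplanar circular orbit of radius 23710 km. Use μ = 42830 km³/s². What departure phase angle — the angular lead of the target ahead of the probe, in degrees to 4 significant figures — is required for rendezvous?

Transfer-ellipse semi-major axis a_t = (r₁ + r₂)/2 = (4271 + 23710)/2 = 13990.5 km.
The half-period of the transfer ellipse is t = π√(a_t³/μ) = 25120 s.
Target angular speed ω₂ = √(μ/r₂³) = 5.669×10^-5 rad/s.
Angle swept by the target during transfer: ω₂·t = 1.424 rad = 81.59°.
Arrival is 180° from departure on the ellipse, so φ = 180° − 81.59° = 98.41°.

φ = 98.41°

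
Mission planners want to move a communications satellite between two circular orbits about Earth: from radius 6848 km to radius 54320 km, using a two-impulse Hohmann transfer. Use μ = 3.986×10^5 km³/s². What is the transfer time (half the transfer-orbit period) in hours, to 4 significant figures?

t = 7.393 hours

The Hohmann ellipse has a_t = (r₁ + r₂)/2 = 30584 km.
Half the transfer-orbit period gives t = π√(a_t³/μ) = 26615 s.
Converting: 26615 s ÷ 3600 s/hour = 7.393 hours.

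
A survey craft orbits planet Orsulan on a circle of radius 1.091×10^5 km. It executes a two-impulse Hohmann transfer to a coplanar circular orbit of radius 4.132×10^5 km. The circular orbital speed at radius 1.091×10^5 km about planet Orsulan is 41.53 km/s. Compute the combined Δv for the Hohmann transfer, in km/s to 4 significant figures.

From the circular-orbit relation v² = μ/r at r = 1.091×10^5 km: μ = v²r = (41.53)² × 1.091×10^5 = 1.88169×10^8 km³/s².
Transfer-ellipse semi-major axis a_t = (r₁ + r₂)/2 = (1.091×10^5 + 4.132×10^5)/2 = 2.6115×10^5 km.
Circular speed at r₁: v₁ = √(μ/r₁) = √(1.88169×10^8/1.091×10^5) = 41.53 km/s.
On the transfer ellipse at r₁, v² = μ(2/r − 1/a) gives v_p = √[μ(2/r₁ − 1/a_t)] = 52.24 km/s.
First burn Δv₁ = |v_p − v₁| = 10.71 km/s.
At r₂, v₂ = √(μ/r₂) = 21.340 km/s.
Transfer-orbit speed at r₂: v_a = √[μ(2/r₂ − 1/a_t)] = 13.793 km/s.
Second burn Δv₂ = |v₂ − v_a| = 7.547 km/s.
Total Δv = Δv₁ + Δv₂ = 18.26 km/s.

Δv = 18.26 km/s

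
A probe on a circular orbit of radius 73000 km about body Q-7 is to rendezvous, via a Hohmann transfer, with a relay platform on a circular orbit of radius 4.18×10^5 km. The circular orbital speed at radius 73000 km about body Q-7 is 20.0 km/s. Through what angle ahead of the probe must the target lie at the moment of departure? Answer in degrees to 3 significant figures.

φ = 99.0°

From the circular-orbit relation v² = μ/r at r = 73000 km: μ = v²r = (20.0)² × 73000 = 2.92000×10^7 km³/s².
Semi-major axis of the transfer orbit: a_t = (73000 + 4.180×10^5)/2 = 2.455×10^5 km.
The half-period of the transfer ellipse is t = π√(a_t³/μ) = 70720 s.
The target's mean motion on its circular orbit is ω₂ = √(μ/r₂³) = 2.000×10^-5 rad/s.
Angle swept by the target during transfer: ω₂·t = 1.414 rad = 81.02°.
Arrival is 180° from departure on the ellipse, so φ = 180° − 81.02° = 99.0°.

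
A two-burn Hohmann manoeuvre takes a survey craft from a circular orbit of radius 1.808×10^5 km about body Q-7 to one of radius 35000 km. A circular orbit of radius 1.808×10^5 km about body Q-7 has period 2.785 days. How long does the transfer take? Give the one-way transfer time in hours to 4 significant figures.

From Kepler's third law T² = 4π²r³/μ at r = 1.808×10^5 km, T = 2.785 days = 2.785 × 86400 s = 2.40624×10^5 s: μ = 4π²r³/T² = 4.02974×10^6 km³/s².
Semi-major axis of the transfer orbit: a_t = (1.808×10^5 + 35000)/2 = 1.079×10^5 km.
Transfer time t = π√(a_t³/μ) = π√((1.079×10^5)³ / 4.02974×10^6) = 55470 s.
Converting: 55470 s ÷ 3600 s/hour = 15.41 hours.

t = 15.41 hours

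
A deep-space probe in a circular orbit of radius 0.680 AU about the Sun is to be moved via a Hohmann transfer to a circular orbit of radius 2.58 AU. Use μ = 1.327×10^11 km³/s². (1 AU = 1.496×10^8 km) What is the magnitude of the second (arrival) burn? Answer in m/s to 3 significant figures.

In km: r₁ = 0.680 × 1.496×10^8 = 1.01728×10^8 km; r₂ = 2.58 × 1.496×10^8 = 3.85968×10^8 km.
The Hohmann ellipse has a_t = (r₁ + r₂)/2 = 2.43848×10^8 km.
Circular speed at r = 3.85968×10^8 km: v_c = √(μ/r) = 18.542 km/s.
Vis-viva on the transfer ellipse at r = 3.85968×10^8 km gives v_t = √[μ(2/r − 1/a_t)] = 11.976 km/s.
Δv₂ = |v_t − v_c| = |11.976 − 18.542| = 6.566 km/s.

Δv₂ = 6570 m/s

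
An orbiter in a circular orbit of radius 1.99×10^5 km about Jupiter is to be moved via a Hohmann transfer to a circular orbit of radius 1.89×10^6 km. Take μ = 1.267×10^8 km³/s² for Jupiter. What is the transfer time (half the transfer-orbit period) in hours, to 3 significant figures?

Semi-major axis of the transfer orbit: a_t = (1.990×10^5 + 1.890×10^6)/2 = 1.0445×10^6 km.
Transfer time t = π√(a_t³/μ) = π√((1.0445×10^6)³ / 1.267×10^8) = 2.9794×10^5 s.
Converting: 2.9794×10^5 s ÷ 3600 s/hour = 82.8 hours.

t = 82.8 hours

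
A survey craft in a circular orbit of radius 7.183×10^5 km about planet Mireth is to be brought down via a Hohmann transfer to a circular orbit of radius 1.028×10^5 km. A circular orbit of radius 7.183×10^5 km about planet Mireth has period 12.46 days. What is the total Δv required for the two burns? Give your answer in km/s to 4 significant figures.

From Kepler's third law T² = 4π²r³/μ at r = 7.183×10^5 km, T = 12.46 days = 12.46 × 86400 s = 1.076544×10^6 s: μ = 4π²r³/T² = 1.26245×10^7 km³/s².
The Hohmann ellipse has a_t = (r₁ + r₂)/2 = 4.1055×10^5 km.
At r₁ the circular-orbit speed is v₁ = √(μ/r₁) = 4.1923 km/s.
Transfer-orbit speed at r₁ (v² = μ(2/r − 1/a)): v_a = √[μ(2/r₁ − 1/a_t)] = 2.0978 km/s.
First burn Δv₁ = |v_a − v₁| = 2.0945 km/s.
Circular speed at r₂: v₂ = √(μ/r₂) = 11.0818 km/s.
Transfer-orbit speed at r₂: v_p = √[μ(2/r₂ − 1/a_t)] = 14.6582 km/s.
Second burn Δv₂ = |v₂ − v_p| = 3.5764 km/s.
Total Δv = Δv₁ + Δv₂ = 5.671 km/s.

Δv = 5.671 km/s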